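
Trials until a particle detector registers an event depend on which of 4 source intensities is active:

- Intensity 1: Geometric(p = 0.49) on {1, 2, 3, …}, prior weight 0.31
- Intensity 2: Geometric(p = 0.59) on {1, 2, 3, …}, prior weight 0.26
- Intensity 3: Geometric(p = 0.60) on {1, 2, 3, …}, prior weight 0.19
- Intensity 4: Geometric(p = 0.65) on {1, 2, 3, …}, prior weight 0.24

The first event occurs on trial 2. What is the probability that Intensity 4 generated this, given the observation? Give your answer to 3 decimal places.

0.227

Apply Bayes' rule: the posterior for each component is proportional to its prior times its likelihood at x.
Evaluate each component's likelihood at the observed value:
  p_1 = 0.49·(1−0.49)^1 = 0.49·0.51 = 0.2499
  p_2 = 0.59·(1−0.59)^1 = 0.59·0.41 = 0.2419
  p_3 = 0.60·(1−0.60)^1 = 0.60·0.4 = 0.24
  p_4 = 0.65·(1−0.65)^1 = 0.65·0.35 = 0.2275
Prior × likelihood for each component:
  π_1·p_1 = 0.31 × 0.2499 = 0.077469
  π_2·p_2 = 0.26 × 0.2419 = 0.062894
  π_3·p_3 = 0.19 × 0.24 = 0.0456
  π_4·p_4 = 0.24 × 0.2275 = 0.0546
Evidence: 0.077469 + 0.062894 + 0.0456 + 0.0546 = 0.240563
P(Intensity 4 | 2) ≈ 0.227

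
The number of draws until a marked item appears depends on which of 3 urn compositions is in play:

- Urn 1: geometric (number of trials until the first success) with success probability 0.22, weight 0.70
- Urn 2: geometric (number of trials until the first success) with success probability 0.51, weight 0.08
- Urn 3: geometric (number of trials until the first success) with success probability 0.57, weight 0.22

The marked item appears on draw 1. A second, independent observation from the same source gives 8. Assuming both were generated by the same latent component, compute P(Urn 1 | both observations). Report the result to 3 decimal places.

Posterior ∝ prior × likelihood, so P(k | x) ∝ P(Z=k) f_k(x); normalise over all components.
Since both observations come from the same component, the likelihood for component k is f_k(x₁)·f_k(x₂).
  p_1 = [0.22·(1−0.22)^0 = 0.22·1 = 0.22] × [0.0386443] = 0.00850174
  p_2 = [0.51·(1−0.51)^0 = 0.51·1 = 0.51] × [0.00345894] = 0.00176406
  p_3 = [0.57·(1−0.57)^0 = 0.57·1 = 0.57] × [0.00154937] = 0.000883139
Prior × likelihood for each component:
  P(Z=1)·p_1 = 0.70 × 0.00850174 = 0.00595121
  P(Z=2)·p_2 = 0.08 × 0.00176406 = 0.000141125
  P(Z=3)·p_3 = 0.22 × 0.000883139 = 0.000194291
Sum: 0.00595121 + 0.000141125 + 0.000194291 = 0.00628663
P(Urn 1 | x₁, x₂) = 0.00595121 / 0.00628663 ≈ 0.947

0.947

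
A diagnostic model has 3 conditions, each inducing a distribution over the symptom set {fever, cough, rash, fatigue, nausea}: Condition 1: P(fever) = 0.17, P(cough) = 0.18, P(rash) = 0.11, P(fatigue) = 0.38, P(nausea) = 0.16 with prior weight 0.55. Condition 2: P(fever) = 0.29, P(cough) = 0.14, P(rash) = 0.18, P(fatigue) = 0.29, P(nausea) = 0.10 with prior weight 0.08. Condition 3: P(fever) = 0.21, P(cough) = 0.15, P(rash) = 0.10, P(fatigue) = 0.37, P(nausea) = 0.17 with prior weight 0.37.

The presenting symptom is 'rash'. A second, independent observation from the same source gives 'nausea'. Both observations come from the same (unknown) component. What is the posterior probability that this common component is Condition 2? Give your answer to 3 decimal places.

The responsibility of component k is w_k f_k(x) divided by Σ_j w_j f_j(x).
Since both observations come from the same component, the likelihood for component k is f_k(x₁)·f_k(x₂).
  f_1 = [P(rash | comp) = 0.11] × [0.16] = 0.0176
  f_2 = [P(rash | comp) = 0.18] × [0.1] = 0.018
  f_3 = [P(rash | comp) = 0.10] × [0.17] = 0.017
Unnormalised posteriors:
  w_1·f_1 = 0.55 × 0.0176 = 0.00968
  w_2·f_2 = 0.08 × 0.018 = 0.00144
  w_3·f_3 = 0.37 × 0.017 = 0.00629
Sum: 0.00968 + 0.00144 + 0.00629 = 0.01741
Responsibility of Condition 2: 0.00144 / 0.01741 ≈ 0.083

0.083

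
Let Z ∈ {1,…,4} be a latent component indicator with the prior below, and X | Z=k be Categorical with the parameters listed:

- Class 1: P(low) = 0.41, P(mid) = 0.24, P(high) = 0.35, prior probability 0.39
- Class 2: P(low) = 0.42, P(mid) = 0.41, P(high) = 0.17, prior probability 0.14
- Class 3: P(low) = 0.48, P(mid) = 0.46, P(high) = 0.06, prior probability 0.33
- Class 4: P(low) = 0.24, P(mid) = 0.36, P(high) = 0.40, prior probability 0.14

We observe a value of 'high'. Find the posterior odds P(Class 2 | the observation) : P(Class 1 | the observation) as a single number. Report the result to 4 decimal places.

The posterior odds equal the prior odds times the likelihood ratio: (w_i/w_j)·(f_i(x)/f_j(x)).
Component likelihoods at x = 'high':
  f_1 = P(high | comp) = 0.35
  f_2 = P(high | comp) = 0.17
  f_3 = P(high | comp) = 0.06
  f_4 = P(high | comp) = 0.40
0.0238 / 0.1365 ≈ 0.1744

0.1744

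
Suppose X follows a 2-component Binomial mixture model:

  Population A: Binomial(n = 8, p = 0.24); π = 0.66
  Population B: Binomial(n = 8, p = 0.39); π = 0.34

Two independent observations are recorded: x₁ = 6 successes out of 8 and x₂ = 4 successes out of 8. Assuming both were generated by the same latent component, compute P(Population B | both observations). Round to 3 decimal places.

0.946

By Bayes' theorem, P(k | x) = π_k f_k(x) / Σ_j π_j f_j(x).
Since both observations come from the same component, the likelihood for component k is f_k(x₁)·f_k(x₂).
  f_A = [0.00309067] × [0.0774814] = 0.000239469
  f_B = [0.0366611] × [0.224221] = 0.00822018
Multiply by the mixture weights:
  π_A·f_A = 0.66 × 0.000239469 = 0.00015805
  π_B·f_B = 0.34 × 0.00822018 = 0.00279486
Normaliser: 0.00015805 + 0.00279486 = 0.00295291
P(Population B | x) = 0.00279486 / 0.00295291 ≈ 0.946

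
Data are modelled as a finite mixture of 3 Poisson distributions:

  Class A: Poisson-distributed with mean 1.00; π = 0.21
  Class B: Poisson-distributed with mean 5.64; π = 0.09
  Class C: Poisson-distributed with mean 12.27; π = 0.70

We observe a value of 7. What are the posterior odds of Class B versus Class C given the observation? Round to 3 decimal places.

0.422

The posterior odds equal the prior odds times the likelihood ratio: (w_i/w_j)·(f_i(x)/f_j(x)).
Poisson probabilities:
  L_A = 7.2992e-05
  L_B = 0.127968
  L_C = 0.0389662
Posterior odds = (w_B·L_B) / (w_C·L_C) = (0.09·0.127968) / (0.70·0.0389662) = 0.0115171 / 0.0272763 ≈ 0.422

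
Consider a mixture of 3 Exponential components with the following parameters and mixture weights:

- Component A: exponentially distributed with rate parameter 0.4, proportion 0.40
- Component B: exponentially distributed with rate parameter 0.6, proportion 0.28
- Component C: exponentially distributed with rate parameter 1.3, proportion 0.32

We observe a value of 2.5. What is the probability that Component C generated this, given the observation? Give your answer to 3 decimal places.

0.143

P(component k | x) = w_k·f_k(x) / marginal(x), where marginal(x) = Σ_j w_j·f_j(x).
Evaluate each component's likelihood at the observed value:
  L_A = 0.4·e^(−0.4·2.5) = 0.4·e^(−1.0000) = 0.147152
  L_B = 0.6·e^(−0.6·2.5) = 0.6·e^(−1.5000) = 0.133878
  L_C = 1.3·e^(−1.3·2.5) = 1.3·e^(−3.2500) = 0.0504065
Weight by the priors:
  w_A·L_A = 0.40 × 0.147152 = 0.0588607
  w_B·L_B = 0.28 × 0.133878 = 0.0374859
  w_C·L_C = 0.32 × 0.0504065 = 0.0161301
Marginal: 0.0588607 + 0.0374859 + 0.0161301 = 0.112477
P(Component C | 2.5) ≈ 0.143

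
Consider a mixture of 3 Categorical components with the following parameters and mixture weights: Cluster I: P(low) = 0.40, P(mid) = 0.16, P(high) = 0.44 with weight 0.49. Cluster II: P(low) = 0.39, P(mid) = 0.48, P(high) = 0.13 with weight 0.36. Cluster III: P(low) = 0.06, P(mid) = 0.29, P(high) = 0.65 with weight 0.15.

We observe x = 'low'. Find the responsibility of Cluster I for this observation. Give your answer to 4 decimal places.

0.5675

By Bayes' theorem, P(k | x) = w_k f_k(x) / Σ_j w_j f_j(x).
Evaluate each component's likelihood at the observed value:
  p_I = 0.4
  p_II = 0.39
  p_III = 0.06
Weight by the priors:
  w_I·p_I = 0.49 × 0.4 = 0.196
  w_II·p_II = 0.36 × 0.39 = 0.1404
  w_III·p_III = 0.15 × 0.06 = 0.009
Normaliser: 0.196 + 0.1404 + 0.009 = 0.3454
So the posterior for Cluster I is 0.196 / 0.3454 ≈ 0.5675.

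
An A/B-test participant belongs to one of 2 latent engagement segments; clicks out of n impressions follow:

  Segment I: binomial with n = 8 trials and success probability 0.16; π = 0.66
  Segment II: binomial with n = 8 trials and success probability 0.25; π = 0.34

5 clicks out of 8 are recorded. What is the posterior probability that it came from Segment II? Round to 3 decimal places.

0.773

The responsibility of component k is π_k f_k(x) divided by Σ_j π_j f_j(x).
Evaluate each component's likelihood at the observed value:
  L_I = C(8,5)·0.16^5·0.84^3 = 56·0.000104858·0.592704 = 0.00348037
  L_II = C(8,5)·0.25^5·0.75^3 = 56·0.000976562·0.421875 = 0.0230713
Prior × likelihood for each component:
  π_I·L_I = 0.66 × 0.00348037 = 0.00229705
  π_II·L_II = 0.34 × 0.0230713 = 0.00784424
Sum: 0.00229705 + 0.00784424 = 0.0101413
P(Segment II | data) ≈ 0.773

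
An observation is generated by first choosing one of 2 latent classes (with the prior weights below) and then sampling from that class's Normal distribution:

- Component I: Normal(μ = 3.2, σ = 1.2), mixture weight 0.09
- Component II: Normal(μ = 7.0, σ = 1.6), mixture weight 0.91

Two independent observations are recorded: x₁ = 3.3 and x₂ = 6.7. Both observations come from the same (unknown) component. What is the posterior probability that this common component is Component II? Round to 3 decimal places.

0.965

Posterior ∝ prior × likelihood, so P(k | x) ∝ π_k f_k(x); normalise over all components.
Since both observations come from the same component, the likelihood for component k is f_k(x₁)·f_k(x₂).
  p_I = [(1/(1.2·√(2π)))·exp(−(3.3−3.2)²/(2·1.2²)) = 0.332452·exp(-0.00347) = 0.3313] × [0.00472573] = 0.00156563
  p_II = [(1/(1.6·√(2π)))·exp(−(3.3−7.0)²/(2·1.6²)) = 0.249339·exp(-2.67383) = 0.0172013] × [0.244994] = 0.00421422
Unnormalised posteriors:
  π_I·p_I = 0.09 × 0.00156563 = 0.000140907
  π_II·p_II = 0.91 × 0.00421422 = 0.00383494
Sum: 0.000140907 + 0.00383494 = 0.00397585
Responsibility of Component II: 0.00383494 / 0.00397585 ≈ 0.965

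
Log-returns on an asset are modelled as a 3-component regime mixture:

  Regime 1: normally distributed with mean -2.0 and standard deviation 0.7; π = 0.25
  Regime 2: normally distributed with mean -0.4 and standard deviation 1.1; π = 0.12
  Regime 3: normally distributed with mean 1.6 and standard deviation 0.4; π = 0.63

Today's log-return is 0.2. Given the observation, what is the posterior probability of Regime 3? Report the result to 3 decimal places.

The responsibility of component k is π_k f_k(x) divided by Σ_j π_j f_j(x).
Component likelihoods at x = 0.2:
  L_1 = 0.00408253
  L_2 = 0.312544
  L_3 = 0.00218171
Multiply by the mixture weights:
  π_1·L_1 = 0.25 × 0.00408253 = 0.00102063
  π_2·L_2 = 0.12 × 0.312544 = 0.0375053
  π_3·L_3 = 0.63 × 0.00218171 = 0.00137448
Evidence: 0.00102063 + 0.0375053 + 0.00137448 = 0.0399004
Responsibility of Regime 3: 0.00137448 / 0.0399004 ≈ 0.034

0.034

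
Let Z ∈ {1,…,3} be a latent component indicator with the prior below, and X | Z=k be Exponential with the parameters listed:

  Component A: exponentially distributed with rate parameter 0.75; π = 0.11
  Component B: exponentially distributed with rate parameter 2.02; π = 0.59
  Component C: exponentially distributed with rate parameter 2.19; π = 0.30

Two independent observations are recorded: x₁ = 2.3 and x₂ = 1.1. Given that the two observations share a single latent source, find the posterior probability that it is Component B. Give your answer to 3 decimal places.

P(component k | x) = w_k·f_k(x) / marginal(x), where marginal(x) = Σ_j w_j·f_j(x).
Since both observations come from the same component, the likelihood for component k is f_k(x₁)·f_k(x₂).
  L_A = [0.13363] × [0.328676] = 0.0439209
  L_B = [0.0193918] × [0.218952] = 0.00424589
  L_C = [0.0142201] × [0.196892] = 0.00279983
Unnormalised posteriors:
  w_A·L_A = 0.11 × 0.0439209 = 0.0048313
  w_B·L_B = 0.59 × 0.00424589 = 0.00250507
  w_C·L_C = 0.30 × 0.00279983 = 0.000839949
Normaliser: 0.0048313 + 0.00250507 + 0.000839949 = 0.00817632
So the posterior for Component B is 0.00250507 / 0.00817632 ≈ 0.306.

0.306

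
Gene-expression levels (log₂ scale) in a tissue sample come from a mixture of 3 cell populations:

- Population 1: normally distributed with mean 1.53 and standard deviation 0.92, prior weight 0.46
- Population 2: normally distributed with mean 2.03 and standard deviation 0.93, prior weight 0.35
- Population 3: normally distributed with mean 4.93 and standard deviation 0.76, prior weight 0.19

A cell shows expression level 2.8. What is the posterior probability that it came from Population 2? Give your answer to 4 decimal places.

0.5746

The responsibility of component k is π_k f_k(x) divided by Σ_j π_j f_j(x).
Component likelihoods at x = 2.8:
  p_1 = (1/(0.92·√(2π)))·exp(−(2.8−1.53)²/(2·0.92²)) = 0.433633·exp(-0.95280) = 0.167235
  p_2 = (1/(0.93·√(2π)))·exp(−(2.8−2.03)²/(2·0.93²)) = 0.428970·exp(-0.34276) = 0.304488
  p_3 = (1/(0.76·√(2π)))·exp(−(2.8−4.93)²/(2·0.76²)) = 0.524924·exp(-3.92737) = 0.0103386
Unnormalised posteriors:
  π_1·p_1 = 0.46 × 0.167235 = 0.076928
  π_2·p_2 = 0.35 × 0.304488 = 0.106571
  π_3·p_3 = 0.19 × 0.0103386 = 0.00196433
Evidence: 0.076928 + 0.106571 + 0.00196433 = 0.185463
P(Population 2 | the observation) = 0.106571 / 0.185463 ≈ 0.5746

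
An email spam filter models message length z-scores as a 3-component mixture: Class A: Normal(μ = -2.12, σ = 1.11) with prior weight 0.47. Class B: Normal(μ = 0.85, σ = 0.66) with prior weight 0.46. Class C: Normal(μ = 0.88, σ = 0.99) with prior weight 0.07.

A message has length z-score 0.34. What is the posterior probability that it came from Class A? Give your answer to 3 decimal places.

0.059

Posterior ∝ prior × likelihood, so P(k | x) ∝ π_k f_k(x); normalise over all components.
Component likelihoods at x = 0.34:
  L_A = (1/(1.11·√(2π)))·exp(−(0.34−-2.12)²/(2·1.11²)) = 0.359407·exp(-2.45581) = 0.030835
  L_B = (1/(0.66·√(2π)))·exp(−(0.34−0.85)²/(2·0.66²)) = 0.604458·exp(-0.29855) = 0.448442
  L_C = (1/(0.99·√(2π)))·exp(−(0.34−0.88)²/(2·0.99²)) = 0.402972·exp(-0.14876) = 0.347271
Unnormalised posteriors:
  π_A·L_A = 0.47 × 0.030835 = 0.0144924
  π_B·L_B = 0.46 × 0.448442 = 0.206283
  π_C·L_C = 0.07 × 0.347271 = 0.024309
Denominator: 0.0144924 + 0.206283 + 0.024309 = 0.245085
So the posterior for Class A is 0.0144924 / 0.245085 ≈ 0.059.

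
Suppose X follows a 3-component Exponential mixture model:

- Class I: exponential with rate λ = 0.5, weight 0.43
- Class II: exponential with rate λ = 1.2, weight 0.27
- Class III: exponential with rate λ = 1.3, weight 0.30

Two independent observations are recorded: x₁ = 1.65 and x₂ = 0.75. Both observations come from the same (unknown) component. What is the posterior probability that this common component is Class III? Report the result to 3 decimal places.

P(component k | x) = π_k·f_k(x) / marginal(x), where marginal(x) = Σ_j π_j·f_j(x).
Since both observations come from the same component, the likelihood for component k is f_k(x₁)·f_k(x₂).
  f_I = [0.219117] × [0.343645] = 0.0752986
  f_II = [0.165683] × [0.487884] = 0.0808341
  f_III = [0.152188] × [0.49035] = 0.0746256
Multiply by the mixture weights:
  π_I·f_I = 0.43 × 0.0752986 = 0.0323784
  π_II·f_II = 0.27 × 0.0808341 = 0.0218252
  π_III·f_III = 0.30 × 0.0746256 = 0.0223877
Marginal: 0.0323784 + 0.0218252 + 0.0223877 = 0.0765913
So the posterior for Class III is 0.0223877 / 0.0765913 ≈ 0.292.

0.292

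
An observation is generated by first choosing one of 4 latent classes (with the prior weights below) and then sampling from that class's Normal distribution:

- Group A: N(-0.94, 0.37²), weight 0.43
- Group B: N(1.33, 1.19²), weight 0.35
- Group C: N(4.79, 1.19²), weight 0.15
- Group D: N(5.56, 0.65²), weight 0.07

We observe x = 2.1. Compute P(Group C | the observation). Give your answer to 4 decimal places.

0.0394

Apply Bayes' rule: the posterior for each component is proportional to its prior times its likelihood at x.
Normal densities:
  L_A = (1/(0.37·√(2π)))·exp(−(2.1−-0.94)²/(2·0.37²)) = 1.078222·exp(-33.75310) = 2.36549e-15
  L_B = (1/(1.19·√(2π)))·exp(−(2.1−1.33)²/(2·1.19²)) = 0.335246·exp(-0.20934) = 0.271924
  L_C = (1/(1.19·√(2π)))·exp(−(2.1−4.79)²/(2·1.19²)) = 0.335246·exp(-2.55494) = 0.0260476
  L_D = (1/(0.65·√(2π)))·exp(−(2.1−5.56)²/(2·0.65²)) = 0.613757·exp(-14.16757) = 4.31616e-07
Multiply by the mixture weights:
  π_A·L_A = 0.43 × 2.36549e-15 = 1.01716e-15
  π_B·L_B = 0.35 × 0.271924 = 0.0951732
  π_C·L_C = 0.15 × 0.0260476 = 0.00390713
  π_D·L_D = 0.07 × 4.31616e-07 = 3.02131e-08
Sum: 1.01716e-15 + 0.0951732 + 0.00390713 + 3.02131e-08 = 0.0990804
So the posterior for Group C is 0.00390713 / 0.0990804 ≈ 0.0394.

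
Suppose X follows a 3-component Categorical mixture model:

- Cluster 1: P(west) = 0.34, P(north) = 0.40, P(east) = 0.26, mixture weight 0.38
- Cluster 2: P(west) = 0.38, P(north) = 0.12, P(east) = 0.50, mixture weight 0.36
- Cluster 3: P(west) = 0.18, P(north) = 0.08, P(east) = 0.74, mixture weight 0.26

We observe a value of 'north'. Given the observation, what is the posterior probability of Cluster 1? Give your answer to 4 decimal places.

0.7037

P(component k | x) = P(Z=k)·f_k(x) / marginal(x), where marginal(x) = Σ_j P(Z=j)·f_j(x).
Component likelihoods at x = 'north':
  L_1 = P(north | comp) = 0.40
  L_2 = P(north | comp) = 0.12
  L_3 = P(north | comp) = 0.08
Multiply by the mixture weights:
  P(Z=1)·L_1 = 0.38 × 0.4 = 0.152
  P(Z=2)·L_2 = 0.36 × 0.12 = 0.0432
  P(Z=3)·L_3 = 0.26 × 0.08 = 0.0208
Evidence: 0.152 + 0.0432 + 0.0208 = 0.216
P(Cluster 1 | 'north') = 0.152 / 0.216 ≈ 0.7037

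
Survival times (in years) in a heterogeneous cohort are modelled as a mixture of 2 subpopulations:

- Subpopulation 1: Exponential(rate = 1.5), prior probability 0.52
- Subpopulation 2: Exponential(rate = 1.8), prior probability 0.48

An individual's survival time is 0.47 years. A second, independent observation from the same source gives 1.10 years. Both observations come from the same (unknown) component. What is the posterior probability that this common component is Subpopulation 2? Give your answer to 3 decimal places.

P(component k | x) = π_k·f_k(x) / marginal(x), where marginal(x) = Σ_j π_j·f_j(x).
Since both observations come from the same component, the likelihood for component k is f_k(x₁)·f_k(x₂).
  f_1 = [0.741163] × [0.288075] = 0.21351
  f_2 = [0.77243] × [0.248525] = 0.191968
Multiply by the mixture weights:
  π_1·f_1 = 0.52 × 0.21351 = 0.111025
  π_2·f_2 = 0.48 × 0.191968 = 0.0921446
Marginal: 0.111025 + 0.0921446 = 0.20317
P(Subpopulation 2 | x₁, x₂) ≈ 0.454

0.454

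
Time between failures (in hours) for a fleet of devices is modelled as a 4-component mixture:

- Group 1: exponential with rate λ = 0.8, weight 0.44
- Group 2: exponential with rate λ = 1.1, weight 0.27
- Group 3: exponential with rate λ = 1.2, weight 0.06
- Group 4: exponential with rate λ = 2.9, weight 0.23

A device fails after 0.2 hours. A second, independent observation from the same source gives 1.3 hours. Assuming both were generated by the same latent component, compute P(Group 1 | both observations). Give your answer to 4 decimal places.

The responsibility of component k is w_k f_k(x) divided by Σ_j w_j f_j(x).
Since both observations come from the same component, the likelihood for component k is f_k(x₁)·f_k(x₂).
  p_1 = [0.8·e^(−0.8·0.2) = 0.8·e^(−0.1600) = 0.681715] × [0.282764] = 0.192764
  p_2 = [1.1·e^(−1.1·0.2) = 1.1·e^(−0.2200) = 0.882771] × [0.26324] = 0.23238
  p_3 = [1.2·e^(−1.2·0.2) = 1.2·e^(−0.2400) = 0.943953] × [0.252163] = 0.23803
  p_4 = [2.9·e^(−2.9·0.2) = 2.9·e^(−0.5800) = 1.62371] × [0.066851] = 0.108546
Multiply by the mixture weights:
  w_1·p_1 = 0.44 × 0.192764 = 0.0848163
  w_2·p_2 = 0.27 × 0.23238 = 0.0627427
  w_3·p_3 = 0.06 × 0.23803 = 0.0142818
  w_4·p_4 = 0.23 × 0.108546 = 0.0249656
Normaliser: 0.0848163 + 0.0627427 + 0.0142818 + 0.0249656 = 0.186806
So the posterior for Group 1 is 0.0848163 / 0.186806 ≈ 0.4540.

0.4540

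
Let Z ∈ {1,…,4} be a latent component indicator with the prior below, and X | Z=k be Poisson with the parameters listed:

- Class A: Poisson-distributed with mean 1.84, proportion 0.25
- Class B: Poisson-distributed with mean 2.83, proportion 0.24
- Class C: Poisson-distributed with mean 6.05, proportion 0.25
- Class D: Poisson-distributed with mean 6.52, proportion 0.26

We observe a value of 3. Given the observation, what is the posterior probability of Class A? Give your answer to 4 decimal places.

0.3072

The responsibility of component k is w_k f_k(x) divided by Σ_j w_j f_j(x).
Evaluate each component's likelihood at the observed value:
  p_A = e^(−1.84)·1.84^3/3! = 0.164892
  p_B = e^(−2.83)·2.83^3/3! = 0.222923
  p_C = e^(−6.05)·6.05^3/3! = 0.0870228
  p_D = e^(−6.52)·6.52^3/3! = 0.0680756
Weight by the priors:
  w_A·p_A = 0.25 × 0.164892 = 0.0412231
  w_B·p_B = 0.24 × 0.222923 = 0.0535015
  w_C·p_C = 0.25 × 0.0870228 = 0.0217557
  w_D·p_D = 0.26 × 0.0680756 = 0.0176997
Evidence: 0.0412231 + 0.0535015 + 0.0217557 + 0.0176997 = 0.13418
P(Class A | x) ≈ 0.3072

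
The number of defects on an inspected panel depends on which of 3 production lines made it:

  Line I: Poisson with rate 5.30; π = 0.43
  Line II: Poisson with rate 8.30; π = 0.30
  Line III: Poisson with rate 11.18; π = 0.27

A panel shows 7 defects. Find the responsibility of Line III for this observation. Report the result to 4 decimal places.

0.1532

P(component k | x) = P(Z=k)·f_k(x) / marginal(x), where marginal(x) = Σ_j P(Z=j)·f_j(x).
Evaluate each component's likelihood at the observed value:
  f_I = e^(−5.30)·5.30^7/7! = 0.116343
  f_II = e^(−8.30)·8.30^7/7! = 0.133805
  f_III = e^(−11.18)·11.18^7/7! = 0.0604296
Prior × likelihood for each component:
  P(Z=I)·f_I = 0.43 × 0.116343 = 0.0500274
  P(Z=II)·f_II = 0.30 × 0.133805 = 0.0401415
  P(Z=III)·f_III = 0.27 × 0.0604296 = 0.016316
Evidence: 0.0500274 + 0.0401415 + 0.016316 = 0.106485
P(Line III | 7 defects) = 0.016316 / 0.106485 ≈ 0.1532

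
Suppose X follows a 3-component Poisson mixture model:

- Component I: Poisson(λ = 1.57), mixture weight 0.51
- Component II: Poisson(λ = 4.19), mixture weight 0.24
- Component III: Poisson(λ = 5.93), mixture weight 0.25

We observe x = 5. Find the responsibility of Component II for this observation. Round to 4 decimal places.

0.4437

The responsibility of component k is P(Z=k) f_k(x) divided by Σ_j P(Z=j) f_j(x).
Evaluate each component's likelihood at the observed value:
  L_I = e^(−1.57)·1.57^5/5! = 0.0165377
  L_II = e^(−4.19)·4.19^5/5! = 0.163003
  L_III = e^(−5.93)·5.93^5/5! = 0.162452
Multiply by the mixture weights:
  P(Z=I)·L_I = 0.51 × 0.0165377 = 0.00843422
  P(Z=II)·L_II = 0.24 × 0.163003 = 0.0391207
  P(Z=III)·L_III = 0.25 × 0.162452 = 0.0406131
Sum: 0.00843422 + 0.0391207 + 0.0406131 = 0.088168
So the posterior for Component II is 0.0391207 / 0.088168 ≈ 0.4437.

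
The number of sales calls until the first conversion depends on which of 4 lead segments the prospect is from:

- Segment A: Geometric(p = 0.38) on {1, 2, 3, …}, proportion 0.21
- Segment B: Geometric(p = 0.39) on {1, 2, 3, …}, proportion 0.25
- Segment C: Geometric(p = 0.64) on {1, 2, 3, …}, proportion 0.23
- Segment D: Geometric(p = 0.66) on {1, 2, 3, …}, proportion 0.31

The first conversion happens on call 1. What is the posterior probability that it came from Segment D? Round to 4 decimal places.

Apply Bayes' rule: the posterior for each component is proportional to its prior times its likelihood at x.
Evaluate each component's likelihood at the observed value:
  L_A = 0.38·(1−0.38)^0 = 0.38·1 = 0.38
  L_B = 0.39·(1−0.39)^0 = 0.39·1 = 0.39
  L_C = 0.64·(1−0.64)^0 = 0.64·1 = 0.64
  L_D = 0.66·(1−0.66)^0 = 0.66·1 = 0.66
Weight by the priors:
  w_A·L_A = 0.21 × 0.38 = 0.0798
  w_B·L_B = 0.25 × 0.39 = 0.0975
  w_C·L_C = 0.23 × 0.64 = 0.1472
  w_D·L_D = 0.31 × 0.66 = 0.2046
Marginal: 0.0798 + 0.0975 + 0.1472 + 0.2046 = 0.5291
P(Segment D | data) ≈ 0.3867

0.3867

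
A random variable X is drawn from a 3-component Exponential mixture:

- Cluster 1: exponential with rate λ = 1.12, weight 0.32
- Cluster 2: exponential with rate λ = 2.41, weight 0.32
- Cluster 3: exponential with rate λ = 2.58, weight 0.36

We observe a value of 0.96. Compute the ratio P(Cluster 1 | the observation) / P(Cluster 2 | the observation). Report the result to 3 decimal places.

1.603

Only the two components matter; the odds are (π_i f_i(x)) / (π_j f_j(x)).
Exponential densities:
  L_1 = 0.382177
  L_2 = 0.23836
  L_3 = 0.21675
0.122297 / 0.0762752 ≈ 1.603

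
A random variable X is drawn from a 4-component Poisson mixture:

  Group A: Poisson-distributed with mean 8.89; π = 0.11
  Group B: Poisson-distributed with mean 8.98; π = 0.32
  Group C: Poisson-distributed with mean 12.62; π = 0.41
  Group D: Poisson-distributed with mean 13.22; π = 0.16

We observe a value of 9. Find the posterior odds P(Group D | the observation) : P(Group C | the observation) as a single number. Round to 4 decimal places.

0.3253

Only the two components matter; the odds are (π_i f_i(x)) / (π_j f_j(x)).
Poisson probabilities:
  p_A = e^(−8.89)·8.89^9/9! = 0.131666
  p_B = e^(−8.98)·8.98^9/9! = 0.131753
  p_C = e^(−12.62)·12.62^9/9! = 0.0739562
  p_D = e^(−13.22)·13.22^9/9! = 0.061652
0.00986432 / 0.0303221 ≈ 0.3253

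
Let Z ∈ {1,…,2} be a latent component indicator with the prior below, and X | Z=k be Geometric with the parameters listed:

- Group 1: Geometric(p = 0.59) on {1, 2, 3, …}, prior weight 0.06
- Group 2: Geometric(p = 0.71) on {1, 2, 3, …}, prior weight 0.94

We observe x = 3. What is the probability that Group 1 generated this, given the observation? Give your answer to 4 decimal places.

Posterior ∝ prior × likelihood, so P(k | x) ∝ π_k f_k(x); normalise over all components.
Geometric probabilities:
  f_1 = 0.59·(1−0.59)^2 = 0.59·0.1681 = 0.099179
  f_2 = 0.71·(1−0.71)^2 = 0.71·0.0841 = 0.059711
Prior × likelihood for each component:
  π_1·f_1 = 0.06 × 0.099179 = 0.00595074
  π_2·f_2 = 0.94 × 0.059711 = 0.0561283
Denominator: 0.00595074 + 0.0561283 = 0.0620791
P(Group 1 | 3) ≈ 0.0959

0.0959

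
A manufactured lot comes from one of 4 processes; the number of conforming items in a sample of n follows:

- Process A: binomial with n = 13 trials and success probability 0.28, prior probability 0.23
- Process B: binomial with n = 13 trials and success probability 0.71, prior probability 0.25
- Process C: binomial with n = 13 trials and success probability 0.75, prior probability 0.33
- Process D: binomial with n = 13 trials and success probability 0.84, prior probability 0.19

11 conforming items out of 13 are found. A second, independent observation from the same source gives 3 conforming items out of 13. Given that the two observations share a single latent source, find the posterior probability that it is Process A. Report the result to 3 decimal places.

0.070

Apply Bayes' rule: the posterior for each component is proportional to its prior times its likelihood at x.
Since both observations come from the same component, the likelihood for component k is f_k(x₁)·f_k(x₂).
  L_A = [C(13,11)·0.28^11·0.72^2 = 78·8.29351e-07·0.5184 = 3.3535e-05] × [0.235053] = 7.88248e-06
  L_B = [C(13,11)·0.71^11·0.29^2 = 78·0.0231122·0.0841 = 0.151612] × [0.000430647] = 6.5291e-05
  L_C = [C(13,11)·0.75^11·0.25^2 = 78·0.0422351·0.0625 = 0.205896] × [0.000115067] = 2.36918e-05
  L_D = [C(13,11)·0.84^11·0.16^2 = 78·0.146917·0.0256 = 0.293364] × [1.86382e-06] = 5.46777e-07
Multiply by the mixture weights:
  w_A·L_A = 0.23 × 7.88248e-06 = 1.81297e-06
  w_B·L_B = 0.25 × 6.5291e-05 = 1.63228e-05
  w_C·L_C = 0.33 × 2.36918e-05 = 7.8183e-06
  w_D·L_D = 0.19 × 5.46777e-07 = 1.03888e-07
Evidence: 1.81297e-06 + 1.63228e-05 + 7.8183e-06 + 1.03888e-07 = 2.60579e-05
P(Process A | x) ≈ 0.070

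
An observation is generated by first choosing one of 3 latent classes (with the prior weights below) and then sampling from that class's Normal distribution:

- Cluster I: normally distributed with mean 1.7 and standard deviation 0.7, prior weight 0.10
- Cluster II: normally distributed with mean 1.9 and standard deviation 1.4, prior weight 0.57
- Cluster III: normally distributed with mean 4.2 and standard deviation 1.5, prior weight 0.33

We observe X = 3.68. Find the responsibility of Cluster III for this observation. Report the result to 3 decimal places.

0.530

The responsibility of component k is π_k f_k(x) divided by Σ_j π_j f_j(x).
Evaluate each component's likelihood at the observed value:
  p_I = 0.0104341
  p_II = 0.126986
  p_III = 0.250451
Prior × likelihood for each component:
  π_I·p_I = 0.10 × 0.0104341 = 0.00104341
  π_II·p_II = 0.57 × 0.126986 = 0.0723822
  π_III·p_III = 0.33 × 0.250451 = 0.0826488
Denominator: 0.00104341 + 0.0723822 + 0.0826488 = 0.156074
Responsibility of Cluster III: 0.0826488 / 0.156074 ≈ 0.530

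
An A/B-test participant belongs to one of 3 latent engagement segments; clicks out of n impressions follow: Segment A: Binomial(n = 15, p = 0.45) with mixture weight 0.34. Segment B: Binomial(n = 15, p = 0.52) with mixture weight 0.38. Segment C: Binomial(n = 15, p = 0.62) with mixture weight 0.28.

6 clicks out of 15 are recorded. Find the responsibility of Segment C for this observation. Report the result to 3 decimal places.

Posterior ∝ prior × likelihood, so P(k | x) ∝ w_k f_k(x); normalise over all components.
Component likelihoods at x = 6 clicks out of 15:
  L_A = 0.191401
  L_B = 0.133843
  L_C = 0.0469685
Weight by the priors:
  w_A·L_A = 0.34 × 0.191401 = 0.0650762
  w_B·L_B = 0.38 × 0.133843 = 0.0508603
  w_C·L_C = 0.28 × 0.0469685 = 0.0131512
Normaliser: 0.0650762 + 0.0508603 + 0.0131512 = 0.129088
P(Segment C | x) = 0.0131512 / 0.129088 ≈ 0.102

0.102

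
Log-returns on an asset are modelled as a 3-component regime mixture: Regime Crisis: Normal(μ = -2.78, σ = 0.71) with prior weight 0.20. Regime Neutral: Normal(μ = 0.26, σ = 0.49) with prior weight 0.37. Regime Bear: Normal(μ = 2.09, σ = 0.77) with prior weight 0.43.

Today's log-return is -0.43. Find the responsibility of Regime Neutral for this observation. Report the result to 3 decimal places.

Apply Bayes' rule: the posterior for each component is proportional to its prior times its likelihood at x.
Normal densities:
  f_Crisis = (1/(0.71·√(2π)))·exp(−(-0.43−-2.78)²/(2·0.71²)) = 0.561891·exp(-5.47758) = 0.00234837
  f_Neutral = (1/(0.49·√(2π)))·exp(−(-0.43−0.26)²/(2·0.49²)) = 0.814168·exp(-0.99146) = 0.302084
  f_Bear = (1/(0.77·√(2π)))·exp(−(-0.43−2.09)²/(2·0.77²)) = 0.518107·exp(-5.35537) = 0.00244687
Unnormalised posteriors:
  π_Crisis·f_Crisis = 0.20 × 0.00234837 = 0.000469675
  π_Neutral·f_Neutral = 0.37 × 0.302084 = 0.111771
  π_Bear·f_Bear = 0.43 × 0.00244687 = 0.00105215
Sum: 0.000469675 + 0.111771 + 0.00105215 = 0.113293
P(Regime Neutral | the observation) = 0.111771 / 0.113293 ≈ 0.987

0.987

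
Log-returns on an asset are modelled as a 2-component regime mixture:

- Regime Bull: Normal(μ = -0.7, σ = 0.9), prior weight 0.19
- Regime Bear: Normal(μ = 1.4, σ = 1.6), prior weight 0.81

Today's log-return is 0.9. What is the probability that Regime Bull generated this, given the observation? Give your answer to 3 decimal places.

0.083

The responsibility of component k is π_k f_k(x) divided by Σ_j π_j f_j(x).
Component likelihoods at x = 0.9:
  f_Bull = 0.0912799
  f_Bear = 0.237457
Prior × likelihood for each component:
  π_Bull·f_Bull = 0.19 × 0.0912799 = 0.0173432
  π_Bear·f_Bear = 0.81 × 0.237457 = 0.19234
Normaliser: 0.0173432 + 0.19234 = 0.209683
Responsibility of Regime Bull: 0.0173432 / 0.209683 ≈ 0.083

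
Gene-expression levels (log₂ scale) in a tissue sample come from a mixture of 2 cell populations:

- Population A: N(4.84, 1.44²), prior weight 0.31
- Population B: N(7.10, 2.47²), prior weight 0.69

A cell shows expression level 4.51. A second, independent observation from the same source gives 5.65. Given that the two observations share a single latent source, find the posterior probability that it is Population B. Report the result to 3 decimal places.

Posterior ∝ prior × likelihood, so P(k | x) ∝ π_k f_k(x); normalise over all components.
Since both observations come from the same component, the likelihood for component k is f_k(x₁)·f_k(x₂).
  L_A = [(1/(1.44·√(2π)))·exp(−(4.51−4.84)²/(2·1.44²)) = 0.277043·exp(-0.02626) = 0.269863] × [0.236505] = 0.0638241
  L_B = [(1/(2.47·√(2π)))·exp(−(4.51−7.10)²/(2·2.47²)) = 0.161515·exp(-0.54976) = 0.0932082] × [0.13595] = 0.0126717
Weight by the priors:
  π_A·L_A = 0.31 × 0.0638241 = 0.0197855
  π_B·L_B = 0.69 × 0.0126717 = 0.00874345
Denominator: 0.0197855 + 0.00874345 = 0.0285289
Responsibility of Population B: 0.00874345 / 0.0285289 ≈ 0.306

0.306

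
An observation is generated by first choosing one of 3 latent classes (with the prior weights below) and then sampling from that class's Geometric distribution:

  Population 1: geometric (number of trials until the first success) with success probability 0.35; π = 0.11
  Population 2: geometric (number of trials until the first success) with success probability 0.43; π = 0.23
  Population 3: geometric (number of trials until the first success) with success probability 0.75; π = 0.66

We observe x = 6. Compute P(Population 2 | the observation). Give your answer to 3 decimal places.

By Bayes' theorem, P(k | x) = π_k f_k(x) / Σ_j π_j f_j(x).
Component likelihoods at x = 6:
  L_1 = 0.0406102
  L_2 = 0.0258728
  L_3 = 0.000732422
Multiply by the mixture weights:
  π_1·L_1 = 0.11 × 0.0406102 = 0.00446712
  π_2·L_2 = 0.23 × 0.0258728 = 0.00595073
  π_3·L_3 = 0.66 × 0.000732422 = 0.000483398
Marginal: 0.00446712 + 0.00595073 + 0.000483398 = 0.0109013
So the posterior for Population 2 is 0.00595073 / 0.0109013 ≈ 0.546.

0.546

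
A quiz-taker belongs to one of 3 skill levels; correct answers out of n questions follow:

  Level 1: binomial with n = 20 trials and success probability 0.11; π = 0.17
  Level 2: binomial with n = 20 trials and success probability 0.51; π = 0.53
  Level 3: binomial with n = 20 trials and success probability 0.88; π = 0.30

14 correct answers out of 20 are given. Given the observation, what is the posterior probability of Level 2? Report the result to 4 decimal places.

0.7979

By Bayes' theorem, P(k | x) = π_k f_k(x) / Σ_j π_j f_j(x).
Binomial probabilities:
  p_1 = C(20,14)·0.11^14·0.89^6 = 38760·3.7975e-14·0.496981 = 7.31512e-10
  p_2 = C(20,14)·0.51^14·0.49^6 = 38760·8.05346e-05·0.0138413 = 0.0432059
  p_3 = C(20,14)·0.88^14·0.12^6 = 38760·0.167016·2.98598e-06 = 0.0193299
Weight by the priors:
  π_1·p_1 = 0.17 × 7.31512e-10 = 1.24357e-10
  π_2·p_2 = 0.53 × 0.0432059 = 0.0228991
  π_3·p_3 = 0.30 × 0.0193299 = 0.00579896
Sum: 1.24357e-10 + 0.0228991 + 0.00579896 = 0.0286981
P(Level 2 | 14 correct answers out of 20) = 0.0228991 / 0.0286981 ≈ 0.7979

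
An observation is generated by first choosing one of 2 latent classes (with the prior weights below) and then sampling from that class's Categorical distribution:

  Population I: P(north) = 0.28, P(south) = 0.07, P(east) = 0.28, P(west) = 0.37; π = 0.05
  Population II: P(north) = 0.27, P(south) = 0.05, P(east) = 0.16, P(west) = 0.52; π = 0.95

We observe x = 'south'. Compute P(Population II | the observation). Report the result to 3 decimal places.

0.931

The responsibility of component k is π_k f_k(x) divided by Σ_j π_j f_j(x).
Evaluate each component's likelihood at the observed value:
  f_I = P(south | comp) = 0.07
  f_II = P(south | comp) = 0.05
Weight by the priors:
  π_I·f_I = 0.05 × 0.07 = 0.0035
  π_II·f_II = 0.95 × 0.05 = 0.0475
Sum: 0.0035 + 0.0475 = 0.051
So the posterior for Population II is 0.0475 / 0.051 ≈ 0.931.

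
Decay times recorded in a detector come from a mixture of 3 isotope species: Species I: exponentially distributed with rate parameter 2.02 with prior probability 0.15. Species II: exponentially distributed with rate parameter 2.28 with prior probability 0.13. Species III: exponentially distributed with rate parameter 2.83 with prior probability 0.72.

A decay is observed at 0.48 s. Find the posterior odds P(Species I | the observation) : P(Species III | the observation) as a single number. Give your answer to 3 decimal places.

0.219

Only the two components matter; the odds are (w_i f_i(x)) / (w_j f_j(x)).
Evaluate each component's likelihood at the observed value:
  p_I = 2.02·e^(−2.02·0.48) = 2.02·e^(−0.9696) = 0.766054
  p_II = 2.28·e^(−2.28·0.48) = 2.28·e^(−1.0944) = 0.763208
  p_III = 2.83·e^(−2.83·0.48) = 2.83·e^(−1.3584) = 0.727513
Odds = (0.15/0.72) × (0.766054/0.727513) = 0.208333 × 1.05298 ≈ 0.219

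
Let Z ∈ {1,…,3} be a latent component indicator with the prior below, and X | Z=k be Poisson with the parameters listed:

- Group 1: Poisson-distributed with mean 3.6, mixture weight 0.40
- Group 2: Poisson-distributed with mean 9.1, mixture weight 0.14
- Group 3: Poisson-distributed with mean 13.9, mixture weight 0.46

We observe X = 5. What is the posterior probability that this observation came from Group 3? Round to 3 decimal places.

0.028

Apply Bayes' rule: the posterior for each component is proportional to its prior times its likelihood at x.
Component likelihoods at x = 5:
  L_1 = 0.13768
  L_2 = 0.0580692
  L_3 = 0.00397374
Unnormalised posteriors:
  π_1·L_1 = 0.40 × 0.13768 = 0.055072
  π_2·L_2 = 0.14 × 0.0580692 = 0.00812969
  π_3·L_3 = 0.46 × 0.00397374 = 0.00182792
Sum: 0.055072 + 0.00812969 + 0.00182792 = 0.0650296
P(Group 3 | data) ≈ 0.028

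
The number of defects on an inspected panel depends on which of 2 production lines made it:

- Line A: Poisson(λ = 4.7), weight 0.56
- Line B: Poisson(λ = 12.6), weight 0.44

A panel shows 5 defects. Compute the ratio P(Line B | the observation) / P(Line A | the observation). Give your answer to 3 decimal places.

0.040

Since P(k|x) ∝ π_k f_k(x), the posterior odds are π_i f_i(x) / (π_j f_j(x)).
Poisson probabilities:
  f_A = 0.17383
  f_B = 0.00892403
Posterior odds = (π_B·f_B) / (π_A·f_A) = (0.44·0.00892403) / (0.56·0.17383) = 0.00392657 / 0.0973446 ≈ 0.040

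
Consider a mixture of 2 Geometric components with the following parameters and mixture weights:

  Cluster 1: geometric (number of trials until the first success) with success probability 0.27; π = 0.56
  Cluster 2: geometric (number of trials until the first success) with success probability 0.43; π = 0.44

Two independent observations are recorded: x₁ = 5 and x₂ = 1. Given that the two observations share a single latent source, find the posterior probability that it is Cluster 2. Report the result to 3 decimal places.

Apply Bayes' rule: the posterior for each component is proportional to its prior times its likelihood at x.
Since both observations come from the same component, the likelihood for component k is f_k(x₁)·f_k(x₂).
  p_1 = [0.0766753] × [0.27] = 0.0207023
  p_2 = [0.0453908] × [0.43] = 0.019518
Multiply by the mixture weights:
  π_1·p_1 = 0.56 × 0.0207023 = 0.0115933
  π_2·p_2 = 0.44 × 0.019518 = 0.00858794
Denominator: 0.0115933 + 0.00858794 = 0.0201812
P(Cluster 2 | x₁,x₂) ≈ 0.426

0.426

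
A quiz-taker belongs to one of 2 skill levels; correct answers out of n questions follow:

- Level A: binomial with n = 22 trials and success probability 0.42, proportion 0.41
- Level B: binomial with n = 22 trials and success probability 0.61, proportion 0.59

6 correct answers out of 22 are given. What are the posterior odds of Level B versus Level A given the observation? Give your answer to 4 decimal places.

0.0236

Since P(k|x) ∝ π_k f_k(x), the posterior odds are π_i f_i(x) / (π_j f_j(x)).
Component likelihoods at x = 6 correct answers out of 22:
  L_A = C(22,6)·0.42^6·0.58^16 = 74613·0.00548903·0.000164002 = 0.0671673
  L_B = C(22,6)·0.61^6·0.39^16 = 74613·0.0515204·2.8644e-07 = 0.0011011
Odds = (0.59/0.41) × (0.0011011/0.0671673) = 1.43902 × 0.0163934 ≈ 0.0236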